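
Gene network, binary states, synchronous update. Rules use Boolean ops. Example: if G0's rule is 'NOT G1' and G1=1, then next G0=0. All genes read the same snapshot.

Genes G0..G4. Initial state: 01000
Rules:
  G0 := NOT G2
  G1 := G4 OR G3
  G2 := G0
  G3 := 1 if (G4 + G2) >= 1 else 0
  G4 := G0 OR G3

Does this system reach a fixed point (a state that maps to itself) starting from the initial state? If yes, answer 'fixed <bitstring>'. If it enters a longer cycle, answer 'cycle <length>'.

Answer: cycle 4

Derivation:
Step 0: 01000
Step 1: G0=NOT G2=NOT 0=1 G1=G4|G3=0|0=0 G2=G0=0 G3=(0+0>=1)=0 G4=G0|G3=0|0=0 -> 10000
Step 2: G0=NOT G2=NOT 0=1 G1=G4|G3=0|0=0 G2=G0=1 G3=(0+0>=1)=0 G4=G0|G3=1|0=1 -> 10101
Step 3: G0=NOT G2=NOT 1=0 G1=G4|G3=1|0=1 G2=G0=1 G3=(1+1>=1)=1 G4=G0|G3=1|0=1 -> 01111
Step 4: G0=NOT G2=NOT 1=0 G1=G4|G3=1|1=1 G2=G0=0 G3=(1+1>=1)=1 G4=G0|G3=0|1=1 -> 01011
Step 5: G0=NOT G2=NOT 0=1 G1=G4|G3=1|1=1 G2=G0=0 G3=(1+0>=1)=1 G4=G0|G3=0|1=1 -> 11011
Step 6: G0=NOT G2=NOT 0=1 G1=G4|G3=1|1=1 G2=G0=1 G3=(1+0>=1)=1 G4=G0|G3=1|1=1 -> 11111
Step 7: G0=NOT G2=NOT 1=0 G1=G4|G3=1|1=1 G2=G0=1 G3=(1+1>=1)=1 G4=G0|G3=1|1=1 -> 01111
Cycle of length 4 starting at step 3 -> no fixed point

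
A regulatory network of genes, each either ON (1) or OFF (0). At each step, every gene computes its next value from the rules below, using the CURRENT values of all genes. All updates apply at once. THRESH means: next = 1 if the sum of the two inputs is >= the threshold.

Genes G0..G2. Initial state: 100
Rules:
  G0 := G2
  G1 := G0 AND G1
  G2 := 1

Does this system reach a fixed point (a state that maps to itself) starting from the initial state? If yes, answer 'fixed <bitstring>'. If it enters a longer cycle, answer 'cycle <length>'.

Answer: fixed 101

Derivation:
Step 0: 100
Step 1: G0=G2=0 G1=G0&G1=1&0=0 G2=1(const) -> 001
Step 2: G0=G2=1 G1=G0&G1=0&0=0 G2=1(const) -> 101
Step 3: G0=G2=1 G1=G0&G1=1&0=0 G2=1(const) -> 101
Fixed point reached at step 2: 101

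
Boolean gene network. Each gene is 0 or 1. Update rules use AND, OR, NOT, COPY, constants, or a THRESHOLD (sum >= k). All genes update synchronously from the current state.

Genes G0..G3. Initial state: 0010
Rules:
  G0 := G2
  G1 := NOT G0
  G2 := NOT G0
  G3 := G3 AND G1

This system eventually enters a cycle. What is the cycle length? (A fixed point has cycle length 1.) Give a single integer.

Answer: 4

Derivation:
Step 0: 0010
Step 1: G0=G2=1 G1=NOT G0=NOT 0=1 G2=NOT G0=NOT 0=1 G3=G3&G1=0&0=0 -> 1110
Step 2: G0=G2=1 G1=NOT G0=NOT 1=0 G2=NOT G0=NOT 1=0 G3=G3&G1=0&1=0 -> 1000
Step 3: G0=G2=0 G1=NOT G0=NOT 1=0 G2=NOT G0=NOT 1=0 G3=G3&G1=0&0=0 -> 0000
Step 4: G0=G2=0 G1=NOT G0=NOT 0=1 G2=NOT G0=NOT 0=1 G3=G3&G1=0&0=0 -> 0110
Step 5: G0=G2=1 G1=NOT G0=NOT 0=1 G2=NOT G0=NOT 0=1 G3=G3&G1=0&1=0 -> 1110
State from step 5 equals state from step 1 -> cycle length 4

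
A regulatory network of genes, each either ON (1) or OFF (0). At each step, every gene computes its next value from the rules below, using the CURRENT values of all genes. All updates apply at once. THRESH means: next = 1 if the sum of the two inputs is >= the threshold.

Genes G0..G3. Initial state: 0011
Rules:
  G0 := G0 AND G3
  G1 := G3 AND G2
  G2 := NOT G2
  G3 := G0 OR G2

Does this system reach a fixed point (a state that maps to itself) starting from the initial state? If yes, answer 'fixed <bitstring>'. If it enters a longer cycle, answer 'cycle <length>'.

Step 0: 0011
Step 1: G0=G0&G3=0&1=0 G1=G3&G2=1&1=1 G2=NOT G2=NOT 1=0 G3=G0|G2=0|1=1 -> 0101
Step 2: G0=G0&G3=0&1=0 G1=G3&G2=1&0=0 G2=NOT G2=NOT 0=1 G3=G0|G2=0|0=0 -> 0010
Step 3: G0=G0&G3=0&0=0 G1=G3&G2=0&1=0 G2=NOT G2=NOT 1=0 G3=G0|G2=0|1=1 -> 0001
Step 4: G0=G0&G3=0&1=0 G1=G3&G2=1&0=0 G2=NOT G2=NOT 0=1 G3=G0|G2=0|0=0 -> 0010
Cycle of length 2 starting at step 2 -> no fixed point

Answer: cycle 2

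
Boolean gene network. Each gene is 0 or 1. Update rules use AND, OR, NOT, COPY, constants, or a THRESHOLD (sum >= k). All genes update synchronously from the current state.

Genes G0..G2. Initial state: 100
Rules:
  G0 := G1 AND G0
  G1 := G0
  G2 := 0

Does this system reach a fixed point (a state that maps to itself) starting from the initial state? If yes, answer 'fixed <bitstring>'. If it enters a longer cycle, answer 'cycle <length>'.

Answer: fixed 000

Derivation:
Step 0: 100
Step 1: G0=G1&G0=0&1=0 G1=G0=1 G2=0(const) -> 010
Step 2: G0=G1&G0=1&0=0 G1=G0=0 G2=0(const) -> 000
Step 3: G0=G1&G0=0&0=0 G1=G0=0 G2=0(const) -> 000
Fixed point reached at step 2: 000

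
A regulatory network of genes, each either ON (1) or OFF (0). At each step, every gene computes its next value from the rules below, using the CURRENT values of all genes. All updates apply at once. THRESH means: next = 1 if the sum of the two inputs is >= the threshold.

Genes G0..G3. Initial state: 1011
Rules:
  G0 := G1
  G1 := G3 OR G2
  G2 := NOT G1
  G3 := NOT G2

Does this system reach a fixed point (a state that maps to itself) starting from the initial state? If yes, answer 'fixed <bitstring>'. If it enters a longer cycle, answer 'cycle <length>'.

Answer: cycle 3

Derivation:
Step 0: 1011
Step 1: G0=G1=0 G1=G3|G2=1|1=1 G2=NOT G1=NOT 0=1 G3=NOT G2=NOT 1=0 -> 0110
Step 2: G0=G1=1 G1=G3|G2=0|1=1 G2=NOT G1=NOT 1=0 G3=NOT G2=NOT 1=0 -> 1100
Step 3: G0=G1=1 G1=G3|G2=0|0=0 G2=NOT G1=NOT 1=0 G3=NOT G2=NOT 0=1 -> 1001
Step 4: G0=G1=0 G1=G3|G2=1|0=1 G2=NOT G1=NOT 0=1 G3=NOT G2=NOT 0=1 -> 0111
Step 5: G0=G1=1 G1=G3|G2=1|1=1 G2=NOT G1=NOT 1=0 G3=NOT G2=NOT 1=0 -> 1100
Cycle of length 3 starting at step 2 -> no fixed point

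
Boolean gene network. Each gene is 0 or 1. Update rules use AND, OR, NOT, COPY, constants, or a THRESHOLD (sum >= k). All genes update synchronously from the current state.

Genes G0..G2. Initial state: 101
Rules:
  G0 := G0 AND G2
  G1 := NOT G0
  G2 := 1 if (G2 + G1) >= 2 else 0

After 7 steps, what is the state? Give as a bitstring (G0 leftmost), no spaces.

Step 1: G0=G0&G2=1&1=1 G1=NOT G0=NOT 1=0 G2=(1+0>=2)=0 -> 100
Step 2: G0=G0&G2=1&0=0 G1=NOT G0=NOT 1=0 G2=(0+0>=2)=0 -> 000
Step 3: G0=G0&G2=0&0=0 G1=NOT G0=NOT 0=1 G2=(0+0>=2)=0 -> 010
Step 4: G0=G0&G2=0&0=0 G1=NOT G0=NOT 0=1 G2=(0+1>=2)=0 -> 010
Step 5: G0=G0&G2=0&0=0 G1=NOT G0=NOT 0=1 G2=(0+1>=2)=0 -> 010
Step 6: G0=G0&G2=0&0=0 G1=NOT G0=NOT 0=1 G2=(0+1>=2)=0 -> 010
Step 7: G0=G0&G2=0&0=0 G1=NOT G0=NOT 0=1 G2=(0+1>=2)=0 -> 010

010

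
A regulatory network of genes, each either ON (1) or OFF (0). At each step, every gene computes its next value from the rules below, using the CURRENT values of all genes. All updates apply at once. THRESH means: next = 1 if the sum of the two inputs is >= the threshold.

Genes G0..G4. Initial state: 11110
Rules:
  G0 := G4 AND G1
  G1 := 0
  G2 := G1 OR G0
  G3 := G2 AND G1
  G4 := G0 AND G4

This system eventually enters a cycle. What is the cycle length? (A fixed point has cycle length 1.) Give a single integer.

Answer: 1

Derivation:
Step 0: 11110
Step 1: G0=G4&G1=0&1=0 G1=0(const) G2=G1|G0=1|1=1 G3=G2&G1=1&1=1 G4=G0&G4=1&0=0 -> 00110
Step 2: G0=G4&G1=0&0=0 G1=0(const) G2=G1|G0=0|0=0 G3=G2&G1=1&0=0 G4=G0&G4=0&0=0 -> 00000
Step 3: G0=G4&G1=0&0=0 G1=0(const) G2=G1|G0=0|0=0 G3=G2&G1=0&0=0 G4=G0&G4=0&0=0 -> 00000
State from step 3 equals state from step 2 -> cycle length 1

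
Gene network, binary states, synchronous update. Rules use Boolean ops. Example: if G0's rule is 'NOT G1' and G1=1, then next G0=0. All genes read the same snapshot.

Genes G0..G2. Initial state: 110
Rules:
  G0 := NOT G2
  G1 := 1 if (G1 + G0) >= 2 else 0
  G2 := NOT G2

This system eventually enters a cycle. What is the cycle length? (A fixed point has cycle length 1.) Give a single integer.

Answer: 2

Derivation:
Step 0: 110
Step 1: G0=NOT G2=NOT 0=1 G1=(1+1>=2)=1 G2=NOT G2=NOT 0=1 -> 111
Step 2: G0=NOT G2=NOT 1=0 G1=(1+1>=2)=1 G2=NOT G2=NOT 1=0 -> 010
Step 3: G0=NOT G2=NOT 0=1 G1=(1+0>=2)=0 G2=NOT G2=NOT 0=1 -> 101
Step 4: G0=NOT G2=NOT 1=0 G1=(0+1>=2)=0 G2=NOT G2=NOT 1=0 -> 000
Step 5: G0=NOT G2=NOT 0=1 G1=(0+0>=2)=0 G2=NOT G2=NOT 0=1 -> 101
State from step 5 equals state from step 3 -> cycle length 2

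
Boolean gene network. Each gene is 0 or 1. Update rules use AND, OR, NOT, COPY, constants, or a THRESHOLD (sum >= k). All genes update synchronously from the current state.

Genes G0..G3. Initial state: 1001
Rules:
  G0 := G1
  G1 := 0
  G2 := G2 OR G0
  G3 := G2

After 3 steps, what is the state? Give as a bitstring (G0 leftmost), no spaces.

Step 1: G0=G1=0 G1=0(const) G2=G2|G0=0|1=1 G3=G2=0 -> 0010
Step 2: G0=G1=0 G1=0(const) G2=G2|G0=1|0=1 G3=G2=1 -> 0011
Step 3: G0=G1=0 G1=0(const) G2=G2|G0=1|0=1 G3=G2=1 -> 0011

0011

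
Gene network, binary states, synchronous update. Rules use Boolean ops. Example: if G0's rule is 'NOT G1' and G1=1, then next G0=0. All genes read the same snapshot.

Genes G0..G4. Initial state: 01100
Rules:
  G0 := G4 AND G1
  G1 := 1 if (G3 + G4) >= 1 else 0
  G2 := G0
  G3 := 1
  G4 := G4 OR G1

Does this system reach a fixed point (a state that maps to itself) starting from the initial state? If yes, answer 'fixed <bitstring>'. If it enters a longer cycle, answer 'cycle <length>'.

Answer: fixed 11111

Derivation:
Step 0: 01100
Step 1: G0=G4&G1=0&1=0 G1=(0+0>=1)=0 G2=G0=0 G3=1(const) G4=G4|G1=0|1=1 -> 00011
Step 2: G0=G4&G1=1&0=0 G1=(1+1>=1)=1 G2=G0=0 G3=1(const) G4=G4|G1=1|0=1 -> 01011
Step 3: G0=G4&G1=1&1=1 G1=(1+1>=1)=1 G2=G0=0 G3=1(const) G4=G4|G1=1|1=1 -> 11011
Step 4: G0=G4&G1=1&1=1 G1=(1+1>=1)=1 G2=G0=1 G3=1(const) G4=G4|G1=1|1=1 -> 11111
Step 5: G0=G4&G1=1&1=1 G1=(1+1>=1)=1 G2=G0=1 G3=1(const) G4=G4|G1=1|1=1 -> 11111
Fixed point reached at step 4: 11111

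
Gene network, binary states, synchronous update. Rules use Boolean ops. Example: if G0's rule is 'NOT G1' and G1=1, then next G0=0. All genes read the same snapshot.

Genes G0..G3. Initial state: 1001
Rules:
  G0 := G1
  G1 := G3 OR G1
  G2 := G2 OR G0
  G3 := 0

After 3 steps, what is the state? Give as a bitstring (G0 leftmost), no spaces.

Step 1: G0=G1=0 G1=G3|G1=1|0=1 G2=G2|G0=0|1=1 G3=0(const) -> 0110
Step 2: G0=G1=1 G1=G3|G1=0|1=1 G2=G2|G0=1|0=1 G3=0(const) -> 1110
Step 3: G0=G1=1 G1=G3|G1=0|1=1 G2=G2|G0=1|1=1 G3=0(const) -> 1110

1110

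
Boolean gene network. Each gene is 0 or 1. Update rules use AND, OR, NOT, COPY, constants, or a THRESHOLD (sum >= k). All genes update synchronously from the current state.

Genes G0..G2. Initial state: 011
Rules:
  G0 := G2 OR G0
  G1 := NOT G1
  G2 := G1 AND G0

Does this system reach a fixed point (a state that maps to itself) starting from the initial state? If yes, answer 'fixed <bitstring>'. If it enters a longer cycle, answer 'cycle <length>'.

Step 0: 011
Step 1: G0=G2|G0=1|0=1 G1=NOT G1=NOT 1=0 G2=G1&G0=1&0=0 -> 100
Step 2: G0=G2|G0=0|1=1 G1=NOT G1=NOT 0=1 G2=G1&G0=0&1=0 -> 110
Step 3: G0=G2|G0=0|1=1 G1=NOT G1=NOT 1=0 G2=G1&G0=1&1=1 -> 101
Step 4: G0=G2|G0=1|1=1 G1=NOT G1=NOT 0=1 G2=G1&G0=0&1=0 -> 110
Cycle of length 2 starting at step 2 -> no fixed point

Answer: cycle 2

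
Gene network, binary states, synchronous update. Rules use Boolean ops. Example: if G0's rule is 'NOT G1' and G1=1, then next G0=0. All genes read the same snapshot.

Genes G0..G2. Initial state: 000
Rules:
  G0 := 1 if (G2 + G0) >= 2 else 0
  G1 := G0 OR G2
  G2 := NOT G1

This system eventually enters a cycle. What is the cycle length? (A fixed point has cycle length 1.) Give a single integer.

Answer: 4

Derivation:
Step 0: 000
Step 1: G0=(0+0>=2)=0 G1=G0|G2=0|0=0 G2=NOT G1=NOT 0=1 -> 001
Step 2: G0=(1+0>=2)=0 G1=G0|G2=0|1=1 G2=NOT G1=NOT 0=1 -> 011
Step 3: G0=(1+0>=2)=0 G1=G0|G2=0|1=1 G2=NOT G1=NOT 1=0 -> 010
Step 4: G0=(0+0>=2)=0 G1=G0|G2=0|0=0 G2=NOT G1=NOT 1=0 -> 000
State from step 4 equals state from step 0 -> cycle length 4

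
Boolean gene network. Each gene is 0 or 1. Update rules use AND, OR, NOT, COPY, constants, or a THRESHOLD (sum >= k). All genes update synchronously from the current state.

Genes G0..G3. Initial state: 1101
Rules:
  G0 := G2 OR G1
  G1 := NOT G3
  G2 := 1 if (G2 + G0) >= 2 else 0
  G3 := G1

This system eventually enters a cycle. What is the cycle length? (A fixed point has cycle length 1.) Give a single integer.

Step 0: 1101
Step 1: G0=G2|G1=0|1=1 G1=NOT G3=NOT 1=0 G2=(0+1>=2)=0 G3=G1=1 -> 1001
Step 2: G0=G2|G1=0|0=0 G1=NOT G3=NOT 1=0 G2=(0+1>=2)=0 G3=G1=0 -> 0000
Step 3: G0=G2|G1=0|0=0 G1=NOT G3=NOT 0=1 G2=(0+0>=2)=0 G3=G1=0 -> 0100
Step 4: G0=G2|G1=0|1=1 G1=NOT G3=NOT 0=1 G2=(0+0>=2)=0 G3=G1=1 -> 1101
State from step 4 equals state from step 0 -> cycle length 4

Answer: 4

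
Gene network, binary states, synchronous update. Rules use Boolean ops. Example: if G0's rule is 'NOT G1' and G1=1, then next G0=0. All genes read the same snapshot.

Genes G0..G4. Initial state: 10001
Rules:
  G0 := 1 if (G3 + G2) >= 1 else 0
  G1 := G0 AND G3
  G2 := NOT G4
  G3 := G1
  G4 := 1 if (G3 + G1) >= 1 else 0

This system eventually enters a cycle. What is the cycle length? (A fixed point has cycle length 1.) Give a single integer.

Step 0: 10001
Step 1: G0=(0+0>=1)=0 G1=G0&G3=1&0=0 G2=NOT G4=NOT 1=0 G3=G1=0 G4=(0+0>=1)=0 -> 00000
Step 2: G0=(0+0>=1)=0 G1=G0&G3=0&0=0 G2=NOT G4=NOT 0=1 G3=G1=0 G4=(0+0>=1)=0 -> 00100
Step 3: G0=(0+1>=1)=1 G1=G0&G3=0&0=0 G2=NOT G4=NOT 0=1 G3=G1=0 G4=(0+0>=1)=0 -> 10100
Step 4: G0=(0+1>=1)=1 G1=G0&G3=1&0=0 G2=NOT G4=NOT 0=1 G3=G1=0 G4=(0+0>=1)=0 -> 10100
State from step 4 equals state from step 3 -> cycle length 1

Answer: 1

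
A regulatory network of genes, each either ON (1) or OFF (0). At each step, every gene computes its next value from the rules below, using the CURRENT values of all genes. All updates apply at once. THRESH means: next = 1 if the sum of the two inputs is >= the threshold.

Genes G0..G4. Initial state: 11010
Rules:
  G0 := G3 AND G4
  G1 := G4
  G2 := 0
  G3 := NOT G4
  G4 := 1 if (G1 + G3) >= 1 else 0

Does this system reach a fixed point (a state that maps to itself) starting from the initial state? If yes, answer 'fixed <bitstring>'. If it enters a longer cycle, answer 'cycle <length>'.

Step 0: 11010
Step 1: G0=G3&G4=1&0=0 G1=G4=0 G2=0(const) G3=NOT G4=NOT 0=1 G4=(1+1>=1)=1 -> 00011
Step 2: G0=G3&G4=1&1=1 G1=G4=1 G2=0(const) G3=NOT G4=NOT 1=0 G4=(0+1>=1)=1 -> 11001
Step 3: G0=G3&G4=0&1=0 G1=G4=1 G2=0(const) G3=NOT G4=NOT 1=0 G4=(1+0>=1)=1 -> 01001
Step 4: G0=G3&G4=0&1=0 G1=G4=1 G2=0(const) G3=NOT G4=NOT 1=0 G4=(1+0>=1)=1 -> 01001
Fixed point reached at step 3: 01001

Answer: fixed 01001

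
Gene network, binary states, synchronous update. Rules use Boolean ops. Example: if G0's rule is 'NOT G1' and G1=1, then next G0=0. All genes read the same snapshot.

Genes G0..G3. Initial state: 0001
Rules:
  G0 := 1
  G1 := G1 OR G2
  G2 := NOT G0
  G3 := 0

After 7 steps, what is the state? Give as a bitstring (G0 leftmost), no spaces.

Step 1: G0=1(const) G1=G1|G2=0|0=0 G2=NOT G0=NOT 0=1 G3=0(const) -> 1010
Step 2: G0=1(const) G1=G1|G2=0|1=1 G2=NOT G0=NOT 1=0 G3=0(const) -> 1100
Step 3: G0=1(const) G1=G1|G2=1|0=1 G2=NOT G0=NOT 1=0 G3=0(const) -> 1100
Step 4: G0=1(const) G1=G1|G2=1|0=1 G2=NOT G0=NOT 1=0 G3=0(const) -> 1100
Step 5: G0=1(const) G1=G1|G2=1|0=1 G2=NOT G0=NOT 1=0 G3=0(const) -> 1100
Step 6: G0=1(const) G1=G1|G2=1|0=1 G2=NOT G0=NOT 1=0 G3=0(const) -> 1100
Step 7: G0=1(const) G1=G1|G2=1|0=1 G2=NOT G0=NOT 1=0 G3=0(const) -> 1100

1100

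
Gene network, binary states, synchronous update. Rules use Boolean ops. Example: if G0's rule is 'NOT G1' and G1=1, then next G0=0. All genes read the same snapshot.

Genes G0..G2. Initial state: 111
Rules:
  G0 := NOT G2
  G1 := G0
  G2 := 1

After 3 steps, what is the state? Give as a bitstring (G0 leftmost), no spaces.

Step 1: G0=NOT G2=NOT 1=0 G1=G0=1 G2=1(const) -> 011
Step 2: G0=NOT G2=NOT 1=0 G1=G0=0 G2=1(const) -> 001
Step 3: G0=NOT G2=NOT 1=0 G1=G0=0 G2=1(const) -> 001

001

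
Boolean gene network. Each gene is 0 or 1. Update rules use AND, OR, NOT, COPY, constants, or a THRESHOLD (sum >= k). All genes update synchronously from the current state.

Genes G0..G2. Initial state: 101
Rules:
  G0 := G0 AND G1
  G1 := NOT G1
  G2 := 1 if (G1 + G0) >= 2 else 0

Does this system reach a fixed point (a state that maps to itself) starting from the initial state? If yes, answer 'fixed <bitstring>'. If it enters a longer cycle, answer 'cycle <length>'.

Step 0: 101
Step 1: G0=G0&G1=1&0=0 G1=NOT G1=NOT 0=1 G2=(0+1>=2)=0 -> 010
Step 2: G0=G0&G1=0&1=0 G1=NOT G1=NOT 1=0 G2=(1+0>=2)=0 -> 000
Step 3: G0=G0&G1=0&0=0 G1=NOT G1=NOT 0=1 G2=(0+0>=2)=0 -> 010
Cycle of length 2 starting at step 1 -> no fixed point

Answer: cycle 2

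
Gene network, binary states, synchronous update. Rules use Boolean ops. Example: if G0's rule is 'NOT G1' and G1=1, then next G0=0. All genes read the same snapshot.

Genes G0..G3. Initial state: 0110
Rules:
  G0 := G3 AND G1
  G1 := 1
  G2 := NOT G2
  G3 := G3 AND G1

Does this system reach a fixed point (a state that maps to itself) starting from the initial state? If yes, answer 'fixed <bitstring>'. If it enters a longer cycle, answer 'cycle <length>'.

Answer: cycle 2

Derivation:
Step 0: 0110
Step 1: G0=G3&G1=0&1=0 G1=1(const) G2=NOT G2=NOT 1=0 G3=G3&G1=0&1=0 -> 0100
Step 2: G0=G3&G1=0&1=0 G1=1(const) G2=NOT G2=NOT 0=1 G3=G3&G1=0&1=0 -> 0110
Cycle of length 2 starting at step 0 -> no fixed point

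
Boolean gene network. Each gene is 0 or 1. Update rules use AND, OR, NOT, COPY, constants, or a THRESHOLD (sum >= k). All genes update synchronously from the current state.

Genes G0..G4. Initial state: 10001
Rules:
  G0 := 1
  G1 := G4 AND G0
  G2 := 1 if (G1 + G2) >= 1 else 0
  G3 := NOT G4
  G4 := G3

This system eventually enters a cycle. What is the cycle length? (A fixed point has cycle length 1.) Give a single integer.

Step 0: 10001
Step 1: G0=1(const) G1=G4&G0=1&1=1 G2=(0+0>=1)=0 G3=NOT G4=NOT 1=0 G4=G3=0 -> 11000
Step 2: G0=1(const) G1=G4&G0=0&1=0 G2=(1+0>=1)=1 G3=NOT G4=NOT 0=1 G4=G3=0 -> 10110
Step 3: G0=1(const) G1=G4&G0=0&1=0 G2=(0+1>=1)=1 G3=NOT G4=NOT 0=1 G4=G3=1 -> 10111
Step 4: G0=1(const) G1=G4&G0=1&1=1 G2=(0+1>=1)=1 G3=NOT G4=NOT 1=0 G4=G3=1 -> 11101
Step 5: G0=1(const) G1=G4&G0=1&1=1 G2=(1+1>=1)=1 G3=NOT G4=NOT 1=0 G4=G3=0 -> 11100
Step 6: G0=1(const) G1=G4&G0=0&1=0 G2=(1+1>=1)=1 G3=NOT G4=NOT 0=1 G4=G3=0 -> 10110
State from step 6 equals state from step 2 -> cycle length 4

Answer: 4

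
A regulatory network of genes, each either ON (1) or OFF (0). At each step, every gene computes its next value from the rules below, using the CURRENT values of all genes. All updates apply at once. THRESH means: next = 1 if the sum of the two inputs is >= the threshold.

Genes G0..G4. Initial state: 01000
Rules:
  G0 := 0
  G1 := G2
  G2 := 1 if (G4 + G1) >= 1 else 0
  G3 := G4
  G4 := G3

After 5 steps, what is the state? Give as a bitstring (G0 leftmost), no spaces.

Step 1: G0=0(const) G1=G2=0 G2=(0+1>=1)=1 G3=G4=0 G4=G3=0 -> 00100
Step 2: G0=0(const) G1=G2=1 G2=(0+0>=1)=0 G3=G4=0 G4=G3=0 -> 01000
Step 3: G0=0(const) G1=G2=0 G2=(0+1>=1)=1 G3=G4=0 G4=G3=0 -> 00100
Step 4: G0=0(const) G1=G2=1 G2=(0+0>=1)=0 G3=G4=0 G4=G3=0 -> 01000
Step 5: G0=0(const) G1=G2=0 G2=(0+1>=1)=1 G3=G4=0 G4=G3=0 -> 00100

00100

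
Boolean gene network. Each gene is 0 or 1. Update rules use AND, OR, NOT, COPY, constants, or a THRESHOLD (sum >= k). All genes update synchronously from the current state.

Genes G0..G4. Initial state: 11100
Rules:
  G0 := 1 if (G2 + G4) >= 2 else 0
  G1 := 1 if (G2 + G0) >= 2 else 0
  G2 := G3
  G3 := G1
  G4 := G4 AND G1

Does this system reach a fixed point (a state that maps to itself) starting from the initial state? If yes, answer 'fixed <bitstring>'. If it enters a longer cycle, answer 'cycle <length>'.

Step 0: 11100
Step 1: G0=(1+0>=2)=0 G1=(1+1>=2)=1 G2=G3=0 G3=G1=1 G4=G4&G1=0&1=0 -> 01010
Step 2: G0=(0+0>=2)=0 G1=(0+0>=2)=0 G2=G3=1 G3=G1=1 G4=G4&G1=0&1=0 -> 00110
Step 3: G0=(1+0>=2)=0 G1=(1+0>=2)=0 G2=G3=1 G3=G1=0 G4=G4&G1=0&0=0 -> 00100
Step 4: G0=(1+0>=2)=0 G1=(1+0>=2)=0 G2=G3=0 G3=G1=0 G4=G4&G1=0&0=0 -> 00000
Step 5: G0=(0+0>=2)=0 G1=(0+0>=2)=0 G2=G3=0 G3=G1=0 G4=G4&G1=0&0=0 -> 00000
Fixed point reached at step 4: 00000

Answer: fixed 00000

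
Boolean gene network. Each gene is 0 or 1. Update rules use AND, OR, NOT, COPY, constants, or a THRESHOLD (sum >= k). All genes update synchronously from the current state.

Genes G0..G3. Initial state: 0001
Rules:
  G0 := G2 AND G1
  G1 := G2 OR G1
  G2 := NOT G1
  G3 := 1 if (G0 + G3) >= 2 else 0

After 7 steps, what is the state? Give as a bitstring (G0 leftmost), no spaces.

Step 1: G0=G2&G1=0&0=0 G1=G2|G1=0|0=0 G2=NOT G1=NOT 0=1 G3=(0+1>=2)=0 -> 0010
Step 2: G0=G2&G1=1&0=0 G1=G2|G1=1|0=1 G2=NOT G1=NOT 0=1 G3=(0+0>=2)=0 -> 0110
Step 3: G0=G2&G1=1&1=1 G1=G2|G1=1|1=1 G2=NOT G1=NOT 1=0 G3=(0+0>=2)=0 -> 1100
Step 4: G0=G2&G1=0&1=0 G1=G2|G1=0|1=1 G2=NOT G1=NOT 1=0 G3=(1+0>=2)=0 -> 0100
Step 5: G0=G2&G1=0&1=0 G1=G2|G1=0|1=1 G2=NOT G1=NOT 1=0 G3=(0+0>=2)=0 -> 0100
Step 6: G0=G2&G1=0&1=0 G1=G2|G1=0|1=1 G2=NOT G1=NOT 1=0 G3=(0+0>=2)=0 -> 0100
Step 7: G0=G2&G1=0&1=0 G1=G2|G1=0|1=1 G2=NOT G1=NOT 1=0 G3=(0+0>=2)=0 -> 0100

0100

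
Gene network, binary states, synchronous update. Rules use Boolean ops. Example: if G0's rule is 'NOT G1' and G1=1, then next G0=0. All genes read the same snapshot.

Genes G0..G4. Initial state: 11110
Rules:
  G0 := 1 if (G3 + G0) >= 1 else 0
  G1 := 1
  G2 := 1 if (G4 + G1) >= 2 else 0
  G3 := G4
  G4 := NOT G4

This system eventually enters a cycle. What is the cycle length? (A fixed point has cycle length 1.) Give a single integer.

Answer: 2

Derivation:
Step 0: 11110
Step 1: G0=(1+1>=1)=1 G1=1(const) G2=(0+1>=2)=0 G3=G4=0 G4=NOT G4=NOT 0=1 -> 11001
Step 2: G0=(0+1>=1)=1 G1=1(const) G2=(1+1>=2)=1 G3=G4=1 G4=NOT G4=NOT 1=0 -> 11110
State from step 2 equals state from step 0 -> cycle length 2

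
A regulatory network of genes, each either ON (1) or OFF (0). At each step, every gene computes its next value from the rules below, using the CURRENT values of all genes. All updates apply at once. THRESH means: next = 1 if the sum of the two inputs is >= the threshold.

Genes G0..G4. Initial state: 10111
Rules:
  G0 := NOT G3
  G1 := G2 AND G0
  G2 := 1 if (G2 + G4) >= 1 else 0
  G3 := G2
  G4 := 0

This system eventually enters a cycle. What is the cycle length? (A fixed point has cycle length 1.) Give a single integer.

Step 0: 10111
Step 1: G0=NOT G3=NOT 1=0 G1=G2&G0=1&1=1 G2=(1+1>=1)=1 G3=G2=1 G4=0(const) -> 01110
Step 2: G0=NOT G3=NOT 1=0 G1=G2&G0=1&0=0 G2=(1+0>=1)=1 G3=G2=1 G4=0(const) -> 00110
Step 3: G0=NOT G3=NOT 1=0 G1=G2&G0=1&0=0 G2=(1+0>=1)=1 G3=G2=1 G4=0(const) -> 00110
State from step 3 equals state from step 2 -> cycle length 1

Answer: 1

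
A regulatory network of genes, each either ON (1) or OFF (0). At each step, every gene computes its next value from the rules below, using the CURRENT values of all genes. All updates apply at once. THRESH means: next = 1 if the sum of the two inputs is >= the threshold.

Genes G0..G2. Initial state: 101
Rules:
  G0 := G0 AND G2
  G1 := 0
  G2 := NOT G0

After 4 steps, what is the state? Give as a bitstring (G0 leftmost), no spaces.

Step 1: G0=G0&G2=1&1=1 G1=0(const) G2=NOT G0=NOT 1=0 -> 100
Step 2: G0=G0&G2=1&0=0 G1=0(const) G2=NOT G0=NOT 1=0 -> 000
Step 3: G0=G0&G2=0&0=0 G1=0(const) G2=NOT G0=NOT 0=1 -> 001
Step 4: G0=G0&G2=0&1=0 G1=0(const) G2=NOT G0=NOT 0=1 -> 001

001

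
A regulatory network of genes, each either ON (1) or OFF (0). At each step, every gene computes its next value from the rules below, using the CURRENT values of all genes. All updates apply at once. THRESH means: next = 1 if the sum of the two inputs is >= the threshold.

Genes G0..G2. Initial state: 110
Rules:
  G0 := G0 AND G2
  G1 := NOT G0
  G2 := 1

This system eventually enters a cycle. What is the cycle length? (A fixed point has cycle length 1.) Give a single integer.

Step 0: 110
Step 1: G0=G0&G2=1&0=0 G1=NOT G0=NOT 1=0 G2=1(const) -> 001
Step 2: G0=G0&G2=0&1=0 G1=NOT G0=NOT 0=1 G2=1(const) -> 011
Step 3: G0=G0&G2=0&1=0 G1=NOT G0=NOT 0=1 G2=1(const) -> 011
State from step 3 equals state from step 2 -> cycle length 1

Answer: 1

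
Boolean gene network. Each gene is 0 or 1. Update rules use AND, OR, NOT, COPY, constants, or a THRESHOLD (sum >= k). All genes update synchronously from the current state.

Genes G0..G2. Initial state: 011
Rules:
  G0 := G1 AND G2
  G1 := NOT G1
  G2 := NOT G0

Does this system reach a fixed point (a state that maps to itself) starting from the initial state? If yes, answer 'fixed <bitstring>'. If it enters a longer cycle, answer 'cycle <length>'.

Answer: cycle 4

Derivation:
Step 0: 011
Step 1: G0=G1&G2=1&1=1 G1=NOT G1=NOT 1=0 G2=NOT G0=NOT 0=1 -> 101
Step 2: G0=G1&G2=0&1=0 G1=NOT G1=NOT 0=1 G2=NOT G0=NOT 1=0 -> 010
Step 3: G0=G1&G2=1&0=0 G1=NOT G1=NOT 1=0 G2=NOT G0=NOT 0=1 -> 001
Step 4: G0=G1&G2=0&1=0 G1=NOT G1=NOT 0=1 G2=NOT G0=NOT 0=1 -> 011
Cycle of length 4 starting at step 0 -> no fixed point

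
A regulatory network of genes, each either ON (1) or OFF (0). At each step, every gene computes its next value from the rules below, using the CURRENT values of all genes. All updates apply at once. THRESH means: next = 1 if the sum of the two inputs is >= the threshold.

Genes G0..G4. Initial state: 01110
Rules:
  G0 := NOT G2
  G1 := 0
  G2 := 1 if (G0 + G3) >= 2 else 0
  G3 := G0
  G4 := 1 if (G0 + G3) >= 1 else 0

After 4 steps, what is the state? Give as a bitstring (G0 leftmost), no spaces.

Step 1: G0=NOT G2=NOT 1=0 G1=0(const) G2=(0+1>=2)=0 G3=G0=0 G4=(0+1>=1)=1 -> 00001
Step 2: G0=NOT G2=NOT 0=1 G1=0(const) G2=(0+0>=2)=0 G3=G0=0 G4=(0+0>=1)=0 -> 10000
Step 3: G0=NOT G2=NOT 0=1 G1=0(const) G2=(1+0>=2)=0 G3=G0=1 G4=(1+0>=1)=1 -> 10011
Step 4: G0=NOT G2=NOT 0=1 G1=0(const) G2=(1+1>=2)=1 G3=G0=1 G4=(1+1>=1)=1 -> 10111

10111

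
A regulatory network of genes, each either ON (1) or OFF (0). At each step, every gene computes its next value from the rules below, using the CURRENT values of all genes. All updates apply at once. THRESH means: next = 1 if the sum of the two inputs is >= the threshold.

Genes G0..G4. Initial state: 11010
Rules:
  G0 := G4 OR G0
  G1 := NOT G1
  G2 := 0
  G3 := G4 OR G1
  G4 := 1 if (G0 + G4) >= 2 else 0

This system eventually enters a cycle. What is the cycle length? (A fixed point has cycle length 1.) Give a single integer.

Answer: 2

Derivation:
Step 0: 11010
Step 1: G0=G4|G0=0|1=1 G1=NOT G1=NOT 1=0 G2=0(const) G3=G4|G1=0|1=1 G4=(1+0>=2)=0 -> 10010
Step 2: G0=G4|G0=0|1=1 G1=NOT G1=NOT 0=1 G2=0(const) G3=G4|G1=0|0=0 G4=(1+0>=2)=0 -> 11000
Step 3: G0=G4|G0=0|1=1 G1=NOT G1=NOT 1=0 G2=0(const) G3=G4|G1=0|1=1 G4=(1+0>=2)=0 -> 10010
State from step 3 equals state from step 1 -> cycle length 2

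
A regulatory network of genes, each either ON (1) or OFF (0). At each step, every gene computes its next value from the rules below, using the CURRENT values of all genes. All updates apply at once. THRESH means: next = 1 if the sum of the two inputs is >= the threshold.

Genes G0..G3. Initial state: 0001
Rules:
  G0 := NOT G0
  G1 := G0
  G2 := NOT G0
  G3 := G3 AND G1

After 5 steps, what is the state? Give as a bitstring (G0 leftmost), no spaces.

Step 1: G0=NOT G0=NOT 0=1 G1=G0=0 G2=NOT G0=NOT 0=1 G3=G3&G1=1&0=0 -> 1010
Step 2: G0=NOT G0=NOT 1=0 G1=G0=1 G2=NOT G0=NOT 1=0 G3=G3&G1=0&0=0 -> 0100
Step 3: G0=NOT G0=NOT 0=1 G1=G0=0 G2=NOT G0=NOT 0=1 G3=G3&G1=0&1=0 -> 1010
Step 4: G0=NOT G0=NOT 1=0 G1=G0=1 G2=NOT G0=NOT 1=0 G3=G3&G1=0&0=0 -> 0100
Step 5: G0=NOT G0=NOT 0=1 G1=G0=0 G2=NOT G0=NOT 0=1 G3=G3&G1=0&1=0 -> 1010

1010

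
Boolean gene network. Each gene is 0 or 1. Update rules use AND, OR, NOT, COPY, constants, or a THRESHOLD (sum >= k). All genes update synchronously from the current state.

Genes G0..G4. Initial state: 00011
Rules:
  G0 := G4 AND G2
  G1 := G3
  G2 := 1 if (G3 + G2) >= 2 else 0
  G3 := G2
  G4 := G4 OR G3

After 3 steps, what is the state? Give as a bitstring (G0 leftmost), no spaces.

Step 1: G0=G4&G2=1&0=0 G1=G3=1 G2=(1+0>=2)=0 G3=G2=0 G4=G4|G3=1|1=1 -> 01001
Step 2: G0=G4&G2=1&0=0 G1=G3=0 G2=(0+0>=2)=0 G3=G2=0 G4=G4|G3=1|0=1 -> 00001
Step 3: G0=G4&G2=1&0=0 G1=G3=0 G2=(0+0>=2)=0 G3=G2=0 G4=G4|G3=1|0=1 -> 00001

00001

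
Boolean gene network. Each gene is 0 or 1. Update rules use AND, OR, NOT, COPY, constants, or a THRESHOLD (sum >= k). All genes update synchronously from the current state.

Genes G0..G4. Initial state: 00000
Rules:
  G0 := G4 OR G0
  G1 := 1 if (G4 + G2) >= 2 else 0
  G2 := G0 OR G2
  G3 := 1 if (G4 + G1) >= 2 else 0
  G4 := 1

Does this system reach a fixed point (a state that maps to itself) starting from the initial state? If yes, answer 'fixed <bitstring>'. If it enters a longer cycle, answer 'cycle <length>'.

Step 0: 00000
Step 1: G0=G4|G0=0|0=0 G1=(0+0>=2)=0 G2=G0|G2=0|0=0 G3=(0+0>=2)=0 G4=1(const) -> 00001
Step 2: G0=G4|G0=1|0=1 G1=(1+0>=2)=0 G2=G0|G2=0|0=0 G3=(1+0>=2)=0 G4=1(const) -> 10001
Step 3: G0=G4|G0=1|1=1 G1=(1+0>=2)=0 G2=G0|G2=1|0=1 G3=(1+0>=2)=0 G4=1(const) -> 10101
Step 4: G0=G4|G0=1|1=1 G1=(1+1>=2)=1 G2=G0|G2=1|1=1 G3=(1+0>=2)=0 G4=1(const) -> 11101
Step 5: G0=G4|G0=1|1=1 G1=(1+1>=2)=1 G2=G0|G2=1|1=1 G3=(1+1>=2)=1 G4=1(const) -> 11111
Step 6: G0=G4|G0=1|1=1 G1=(1+1>=2)=1 G2=G0|G2=1|1=1 G3=(1+1>=2)=1 G4=1(const) -> 11111
Fixed point reached at step 5: 11111

Answer: fixed 11111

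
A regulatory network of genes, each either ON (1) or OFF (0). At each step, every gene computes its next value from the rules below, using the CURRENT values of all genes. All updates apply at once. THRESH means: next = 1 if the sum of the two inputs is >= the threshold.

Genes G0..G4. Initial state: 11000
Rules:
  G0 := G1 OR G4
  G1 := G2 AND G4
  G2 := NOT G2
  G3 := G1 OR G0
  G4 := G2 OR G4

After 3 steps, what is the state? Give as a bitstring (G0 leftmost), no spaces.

Step 1: G0=G1|G4=1|0=1 G1=G2&G4=0&0=0 G2=NOT G2=NOT 0=1 G3=G1|G0=1|1=1 G4=G2|G4=0|0=0 -> 10110
Step 2: G0=G1|G4=0|0=0 G1=G2&G4=1&0=0 G2=NOT G2=NOT 1=0 G3=G1|G0=0|1=1 G4=G2|G4=1|0=1 -> 00011
Step 3: G0=G1|G4=0|1=1 G1=G2&G4=0&1=0 G2=NOT G2=NOT 0=1 G3=G1|G0=0|0=0 G4=G2|G4=0|1=1 -> 10101

10101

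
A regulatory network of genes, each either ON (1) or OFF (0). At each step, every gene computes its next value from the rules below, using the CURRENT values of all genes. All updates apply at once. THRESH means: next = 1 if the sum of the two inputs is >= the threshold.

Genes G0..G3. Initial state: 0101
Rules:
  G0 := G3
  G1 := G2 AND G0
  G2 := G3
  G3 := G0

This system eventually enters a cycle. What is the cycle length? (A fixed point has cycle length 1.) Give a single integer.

Answer: 2

Derivation:
Step 0: 0101
Step 1: G0=G3=1 G1=G2&G0=0&0=0 G2=G3=1 G3=G0=0 -> 1010
Step 2: G0=G3=0 G1=G2&G0=1&1=1 G2=G3=0 G3=G0=1 -> 0101
State from step 2 equals state from step 0 -> cycle length 2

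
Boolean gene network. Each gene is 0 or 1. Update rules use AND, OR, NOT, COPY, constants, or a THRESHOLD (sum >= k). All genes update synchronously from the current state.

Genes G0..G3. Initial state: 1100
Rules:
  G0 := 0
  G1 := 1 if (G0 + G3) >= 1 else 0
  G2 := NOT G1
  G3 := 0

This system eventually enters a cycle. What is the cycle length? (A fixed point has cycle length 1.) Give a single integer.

Step 0: 1100
Step 1: G0=0(const) G1=(1+0>=1)=1 G2=NOT G1=NOT 1=0 G3=0(const) -> 0100
Step 2: G0=0(const) G1=(0+0>=1)=0 G2=NOT G1=NOT 1=0 G3=0(const) -> 0000
Step 3: G0=0(const) G1=(0+0>=1)=0 G2=NOT G1=NOT 0=1 G3=0(const) -> 0010
Step 4: G0=0(const) G1=(0+0>=1)=0 G2=NOT G1=NOT 0=1 G3=0(const) -> 0010
State from step 4 equals state from step 3 -> cycle length 1

Answer: 1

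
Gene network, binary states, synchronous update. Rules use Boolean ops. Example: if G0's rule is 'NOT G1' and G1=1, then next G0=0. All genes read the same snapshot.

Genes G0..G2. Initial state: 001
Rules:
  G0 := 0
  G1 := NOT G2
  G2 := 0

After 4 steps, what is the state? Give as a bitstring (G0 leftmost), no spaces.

Step 1: G0=0(const) G1=NOT G2=NOT 1=0 G2=0(const) -> 000
Step 2: G0=0(const) G1=NOT G2=NOT 0=1 G2=0(const) -> 010
Step 3: G0=0(const) G1=NOT G2=NOT 0=1 G2=0(const) -> 010
Step 4: G0=0(const) G1=NOT G2=NOT 0=1 G2=0(const) -> 010

010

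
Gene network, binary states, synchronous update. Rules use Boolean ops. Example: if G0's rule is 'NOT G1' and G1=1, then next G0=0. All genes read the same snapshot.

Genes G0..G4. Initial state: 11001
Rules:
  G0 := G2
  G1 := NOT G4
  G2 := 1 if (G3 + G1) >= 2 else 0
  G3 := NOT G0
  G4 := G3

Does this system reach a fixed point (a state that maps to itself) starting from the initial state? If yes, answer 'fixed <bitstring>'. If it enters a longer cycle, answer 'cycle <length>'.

Answer: cycle 5

Derivation:
Step 0: 11001
Step 1: G0=G2=0 G1=NOT G4=NOT 1=0 G2=(0+1>=2)=0 G3=NOT G0=NOT 1=0 G4=G3=0 -> 00000
Step 2: G0=G2=0 G1=NOT G4=NOT 0=1 G2=(0+0>=2)=0 G3=NOT G0=NOT 0=1 G4=G3=0 -> 01010
Step 3: G0=G2=0 G1=NOT G4=NOT 0=1 G2=(1+1>=2)=1 G3=NOT G0=NOT 0=1 G4=G3=1 -> 01111
Step 4: G0=G2=1 G1=NOT G4=NOT 1=0 G2=(1+1>=2)=1 G3=NOT G0=NOT 0=1 G4=G3=1 -> 10111
Step 5: G0=G2=1 G1=NOT G4=NOT 1=0 G2=(1+0>=2)=0 G3=NOT G0=NOT 1=0 G4=G3=1 -> 10001
Step 6: G0=G2=0 G1=NOT G4=NOT 1=0 G2=(0+0>=2)=0 G3=NOT G0=NOT 1=0 G4=G3=0 -> 00000
Cycle of length 5 starting at step 1 -> no fixed point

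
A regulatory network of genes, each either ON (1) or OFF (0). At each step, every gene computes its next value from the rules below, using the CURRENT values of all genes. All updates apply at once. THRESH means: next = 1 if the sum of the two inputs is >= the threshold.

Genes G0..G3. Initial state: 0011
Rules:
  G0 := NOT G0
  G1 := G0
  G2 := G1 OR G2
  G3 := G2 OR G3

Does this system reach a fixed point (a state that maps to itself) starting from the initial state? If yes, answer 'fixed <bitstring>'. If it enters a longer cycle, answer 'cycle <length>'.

Step 0: 0011
Step 1: G0=NOT G0=NOT 0=1 G1=G0=0 G2=G1|G2=0|1=1 G3=G2|G3=1|1=1 -> 1011
Step 2: G0=NOT G0=NOT 1=0 G1=G0=1 G2=G1|G2=0|1=1 G3=G2|G3=1|1=1 -> 0111
Step 3: G0=NOT G0=NOT 0=1 G1=G0=0 G2=G1|G2=1|1=1 G3=G2|G3=1|1=1 -> 1011
Cycle of length 2 starting at step 1 -> no fixed point

Answer: cycle 2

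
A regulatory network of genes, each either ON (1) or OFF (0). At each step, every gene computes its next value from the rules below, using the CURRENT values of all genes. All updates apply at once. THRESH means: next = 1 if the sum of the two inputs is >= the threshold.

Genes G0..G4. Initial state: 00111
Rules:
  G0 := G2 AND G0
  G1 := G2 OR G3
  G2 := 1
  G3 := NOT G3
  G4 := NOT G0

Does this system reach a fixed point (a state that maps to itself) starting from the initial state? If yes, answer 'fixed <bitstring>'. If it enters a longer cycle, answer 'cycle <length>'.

Answer: cycle 2

Derivation:
Step 0: 00111
Step 1: G0=G2&G0=1&0=0 G1=G2|G3=1|1=1 G2=1(const) G3=NOT G3=NOT 1=0 G4=NOT G0=NOT 0=1 -> 01101
Step 2: G0=G2&G0=1&0=0 G1=G2|G3=1|0=1 G2=1(const) G3=NOT G3=NOT 0=1 G4=NOT G0=NOT 0=1 -> 01111
Step 3: G0=G2&G0=1&0=0 G1=G2|G3=1|1=1 G2=1(const) G3=NOT G3=NOT 1=0 G4=NOT G0=NOT 0=1 -> 01101
Cycle of length 2 starting at step 1 -> no fixed point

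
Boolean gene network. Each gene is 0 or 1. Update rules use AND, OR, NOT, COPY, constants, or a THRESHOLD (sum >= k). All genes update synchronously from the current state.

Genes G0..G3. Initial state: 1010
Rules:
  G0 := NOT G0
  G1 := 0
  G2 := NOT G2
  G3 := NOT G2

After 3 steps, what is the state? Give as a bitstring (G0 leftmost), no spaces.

Step 1: G0=NOT G0=NOT 1=0 G1=0(const) G2=NOT G2=NOT 1=0 G3=NOT G2=NOT 1=0 -> 0000
Step 2: G0=NOT G0=NOT 0=1 G1=0(const) G2=NOT G2=NOT 0=1 G3=NOT G2=NOT 0=1 -> 1011
Step 3: G0=NOT G0=NOT 1=0 G1=0(const) G2=NOT G2=NOT 1=0 G3=NOT G2=NOT 1=0 -> 0000

0000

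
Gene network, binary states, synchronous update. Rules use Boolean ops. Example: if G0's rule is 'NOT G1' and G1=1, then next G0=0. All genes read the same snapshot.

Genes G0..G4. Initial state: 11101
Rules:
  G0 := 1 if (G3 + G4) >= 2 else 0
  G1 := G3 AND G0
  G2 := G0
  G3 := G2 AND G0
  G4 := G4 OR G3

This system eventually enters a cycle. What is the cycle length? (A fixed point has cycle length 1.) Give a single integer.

Answer: 1

Derivation:
Step 0: 11101
Step 1: G0=(0+1>=2)=0 G1=G3&G0=0&1=0 G2=G0=1 G3=G2&G0=1&1=1 G4=G4|G3=1|0=1 -> 00111
Step 2: G0=(1+1>=2)=1 G1=G3&G0=1&0=0 G2=G0=0 G3=G2&G0=1&0=0 G4=G4|G3=1|1=1 -> 10001
Step 3: G0=(0+1>=2)=0 G1=G3&G0=0&1=0 G2=G0=1 G3=G2&G0=0&1=0 G4=G4|G3=1|0=1 -> 00101
Step 4: G0=(0+1>=2)=0 G1=G3&G0=0&0=0 G2=G0=0 G3=G2&G0=1&0=0 G4=G4|G3=1|0=1 -> 00001
Step 5: G0=(0+1>=2)=0 G1=G3&G0=0&0=0 G2=G0=0 G3=G2&G0=0&0=0 G4=G4|G3=1|0=1 -> 00001
State from step 5 equals state from step 4 -> cycle length 1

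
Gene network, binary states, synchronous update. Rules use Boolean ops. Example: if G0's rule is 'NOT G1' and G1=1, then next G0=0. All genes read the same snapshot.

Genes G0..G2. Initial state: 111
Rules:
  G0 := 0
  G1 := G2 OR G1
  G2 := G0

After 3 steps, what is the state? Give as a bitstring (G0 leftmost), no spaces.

Step 1: G0=0(const) G1=G2|G1=1|1=1 G2=G0=1 -> 011
Step 2: G0=0(const) G1=G2|G1=1|1=1 G2=G0=0 -> 010
Step 3: G0=0(const) G1=G2|G1=0|1=1 G2=G0=0 -> 010

010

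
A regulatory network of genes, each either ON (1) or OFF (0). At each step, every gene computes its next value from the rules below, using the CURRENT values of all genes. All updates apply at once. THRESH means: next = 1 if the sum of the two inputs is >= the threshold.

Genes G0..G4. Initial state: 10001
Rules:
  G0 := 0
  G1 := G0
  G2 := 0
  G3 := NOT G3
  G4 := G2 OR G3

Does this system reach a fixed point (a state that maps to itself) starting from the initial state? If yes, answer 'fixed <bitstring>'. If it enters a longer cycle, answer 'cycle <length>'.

Step 0: 10001
Step 1: G0=0(const) G1=G0=1 G2=0(const) G3=NOT G3=NOT 0=1 G4=G2|G3=0|0=0 -> 01010
Step 2: G0=0(const) G1=G0=0 G2=0(const) G3=NOT G3=NOT 1=0 G4=G2|G3=0|1=1 -> 00001
Step 3: G0=0(const) G1=G0=0 G2=0(const) G3=NOT G3=NOT 0=1 G4=G2|G3=0|0=0 -> 00010
Step 4: G0=0(const) G1=G0=0 G2=0(const) G3=NOT G3=NOT 1=0 G4=G2|G3=0|1=1 -> 00001
Cycle of length 2 starting at step 2 -> no fixed point

Answer: cycle 2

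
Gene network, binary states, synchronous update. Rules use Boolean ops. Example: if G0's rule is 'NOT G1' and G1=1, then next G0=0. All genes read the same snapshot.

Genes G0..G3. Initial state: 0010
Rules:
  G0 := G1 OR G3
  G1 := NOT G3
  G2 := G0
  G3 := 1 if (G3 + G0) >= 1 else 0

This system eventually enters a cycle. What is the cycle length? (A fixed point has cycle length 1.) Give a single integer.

Answer: 1

Derivation:
Step 0: 0010
Step 1: G0=G1|G3=0|0=0 G1=NOT G3=NOT 0=1 G2=G0=0 G3=(0+0>=1)=0 -> 0100
Step 2: G0=G1|G3=1|0=1 G1=NOT G3=NOT 0=1 G2=G0=0 G3=(0+0>=1)=0 -> 1100
Step 3: G0=G1|G3=1|0=1 G1=NOT G3=NOT 0=1 G2=G0=1 G3=(0+1>=1)=1 -> 1111
Step 4: G0=G1|G3=1|1=1 G1=NOT G3=NOT 1=0 G2=G0=1 G3=(1+1>=1)=1 -> 1011
Step 5: G0=G1|G3=0|1=1 G1=NOT G3=NOT 1=0 G2=G0=1 G3=(1+1>=1)=1 -> 1011
State from step 5 equals state from step 4 -> cycle length 1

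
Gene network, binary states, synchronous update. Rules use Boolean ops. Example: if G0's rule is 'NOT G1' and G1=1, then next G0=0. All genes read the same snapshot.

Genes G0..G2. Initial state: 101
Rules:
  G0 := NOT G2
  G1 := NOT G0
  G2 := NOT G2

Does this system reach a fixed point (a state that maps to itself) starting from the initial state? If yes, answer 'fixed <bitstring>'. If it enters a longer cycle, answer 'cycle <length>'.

Answer: cycle 2

Derivation:
Step 0: 101
Step 1: G0=NOT G2=NOT 1=0 G1=NOT G0=NOT 1=0 G2=NOT G2=NOT 1=0 -> 000
Step 2: G0=NOT G2=NOT 0=1 G1=NOT G0=NOT 0=1 G2=NOT G2=NOT 0=1 -> 111
Step 3: G0=NOT G2=NOT 1=0 G1=NOT G0=NOT 1=0 G2=NOT G2=NOT 1=0 -> 000
Cycle of length 2 starting at step 1 -> no fixed point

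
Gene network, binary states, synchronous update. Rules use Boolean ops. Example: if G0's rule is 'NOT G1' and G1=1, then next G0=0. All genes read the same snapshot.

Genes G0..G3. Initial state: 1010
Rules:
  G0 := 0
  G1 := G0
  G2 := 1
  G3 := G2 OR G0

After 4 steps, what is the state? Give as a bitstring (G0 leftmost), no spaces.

Step 1: G0=0(const) G1=G0=1 G2=1(const) G3=G2|G0=1|1=1 -> 0111
Step 2: G0=0(const) G1=G0=0 G2=1(const) G3=G2|G0=1|0=1 -> 0011
Step 3: G0=0(const) G1=G0=0 G2=1(const) G3=G2|G0=1|0=1 -> 0011
Step 4: G0=0(const) G1=G0=0 G2=1(const) G3=G2|G0=1|0=1 -> 0011

0011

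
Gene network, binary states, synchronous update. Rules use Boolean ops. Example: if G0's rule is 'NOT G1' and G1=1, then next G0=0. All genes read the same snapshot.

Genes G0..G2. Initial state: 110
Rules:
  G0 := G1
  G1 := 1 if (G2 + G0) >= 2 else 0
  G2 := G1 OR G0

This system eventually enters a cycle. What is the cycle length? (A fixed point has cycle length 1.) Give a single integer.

Step 0: 110
Step 1: G0=G1=1 G1=(0+1>=2)=0 G2=G1|G0=1|1=1 -> 101
Step 2: G0=G1=0 G1=(1+1>=2)=1 G2=G1|G0=0|1=1 -> 011
Step 3: G0=G1=1 G1=(1+0>=2)=0 G2=G1|G0=1|0=1 -> 101
State from step 3 equals state from step 1 -> cycle length 2

Answer: 2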